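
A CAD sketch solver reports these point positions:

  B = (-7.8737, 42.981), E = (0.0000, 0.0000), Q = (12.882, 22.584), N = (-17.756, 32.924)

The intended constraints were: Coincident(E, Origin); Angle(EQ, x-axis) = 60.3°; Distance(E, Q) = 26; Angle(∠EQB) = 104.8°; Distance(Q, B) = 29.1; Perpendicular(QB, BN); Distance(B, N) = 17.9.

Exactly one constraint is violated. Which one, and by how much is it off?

Distance(B, N) = 17.9 — off by 3.80.

E = (0.00, 0.00) ✓; EQ at 60.30° ✓; |EQ| = 26.00 ✓; ∠EQB = 104.8° ✓; |QB| = 29.10 ✓; ∠(QB, BN) = 90.00° ✓; |BN| = 14.10 ✗.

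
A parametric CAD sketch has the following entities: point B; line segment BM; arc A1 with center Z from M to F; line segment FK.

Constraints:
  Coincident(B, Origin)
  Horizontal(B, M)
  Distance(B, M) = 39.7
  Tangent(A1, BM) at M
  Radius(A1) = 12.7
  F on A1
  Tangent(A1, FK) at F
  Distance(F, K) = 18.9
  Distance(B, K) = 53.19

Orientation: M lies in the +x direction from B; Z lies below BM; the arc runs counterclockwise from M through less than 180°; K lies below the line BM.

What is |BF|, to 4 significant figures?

35.20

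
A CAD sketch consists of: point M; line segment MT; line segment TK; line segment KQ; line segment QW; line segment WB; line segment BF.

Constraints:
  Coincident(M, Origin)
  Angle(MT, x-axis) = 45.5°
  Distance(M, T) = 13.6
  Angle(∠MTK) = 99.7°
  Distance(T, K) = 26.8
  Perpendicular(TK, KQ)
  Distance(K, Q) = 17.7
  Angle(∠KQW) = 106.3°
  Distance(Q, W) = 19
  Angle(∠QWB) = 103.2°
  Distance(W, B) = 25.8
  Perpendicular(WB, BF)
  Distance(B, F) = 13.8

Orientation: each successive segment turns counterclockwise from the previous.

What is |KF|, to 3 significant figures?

19.9

M is at the origin; MT runs at 45.5° with length 13.6, so T = (9.53, 9.70). ∠MTK = 99.7° gives TK at 126° from the x-axis; with |TK| = 26.8, K = (-6.14, 31.4). TK ⟂ KQ, so KQ runs at -144°; with |KQ| = 17.7, Q = (-20.5, 21.1). ∠KQW = 106.3° gives QW at -70.5° from the x-axis; with |QW| = 19.0, W = (-14.2, 3.17). ∠QWB = 103.2° gives WB at 6.30° from the x-axis; with |WB| = 25.8, B = (11.5, 6.00). WB is perpendicular to BF, so BF runs at 96.3°; with |BF| = 13.8, F = (9.97, 19.7). Then |KF| = |F − K| = 19.9.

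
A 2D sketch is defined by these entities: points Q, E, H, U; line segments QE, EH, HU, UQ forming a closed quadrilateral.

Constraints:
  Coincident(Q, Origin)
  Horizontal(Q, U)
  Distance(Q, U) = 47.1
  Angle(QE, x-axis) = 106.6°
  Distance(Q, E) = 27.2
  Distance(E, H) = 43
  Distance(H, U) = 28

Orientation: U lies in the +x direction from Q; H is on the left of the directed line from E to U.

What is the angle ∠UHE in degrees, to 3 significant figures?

116°

Q is at the origin; QU is horizontal with |QU| = 47.1 and U in +x, so U = (47.1, 0). QE runs at 106.6° with |QE| = 27.2, so E = (-7.77, 26.1). H is determined by |EH| = 43.0 and |HU| = 28.0 together: it lies at the intersection of circle(E, 43.0) and circle(U, 28.0). With |EU| = 60.7, the foot of the radical line on EU is 39.1 from E and the perpendicular offset is √(43.0² − 39.1²) = 17.8. Taking the left-of-EU solution: H = (35.2, 25.4).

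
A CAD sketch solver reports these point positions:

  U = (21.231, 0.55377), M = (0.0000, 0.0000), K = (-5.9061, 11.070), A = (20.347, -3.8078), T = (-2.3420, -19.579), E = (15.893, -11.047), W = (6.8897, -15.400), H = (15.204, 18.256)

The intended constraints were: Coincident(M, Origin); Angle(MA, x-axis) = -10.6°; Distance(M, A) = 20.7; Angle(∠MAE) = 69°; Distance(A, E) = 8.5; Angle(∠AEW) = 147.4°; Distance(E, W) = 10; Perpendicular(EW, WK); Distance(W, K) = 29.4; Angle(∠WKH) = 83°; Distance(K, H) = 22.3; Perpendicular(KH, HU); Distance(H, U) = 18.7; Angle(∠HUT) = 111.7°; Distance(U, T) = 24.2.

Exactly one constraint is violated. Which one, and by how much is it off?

Distance(U, T) = 24.2 — off by 6.80.

M = (0.00, 0.00) ✓; MA at -10.60° ✓; |MA| = 20.70 ✓; ∠MAE = 69.00° ✓; |AE| = 8.500 ✓; ∠AEW = 147.4° ✓; |EW| = 10.00 ✓; ∠(EW, WK) = 90.00° ✓; |WK| = 29.40 ✓; ∠WKH = 83.00° ✓; |KH| = 22.30 ✓; ∠(KH, HU) = 90.00° ✓; |HU| = 18.70 ✓; ∠HUT = 111.7° ✓; |UT| = 31.00 ✗.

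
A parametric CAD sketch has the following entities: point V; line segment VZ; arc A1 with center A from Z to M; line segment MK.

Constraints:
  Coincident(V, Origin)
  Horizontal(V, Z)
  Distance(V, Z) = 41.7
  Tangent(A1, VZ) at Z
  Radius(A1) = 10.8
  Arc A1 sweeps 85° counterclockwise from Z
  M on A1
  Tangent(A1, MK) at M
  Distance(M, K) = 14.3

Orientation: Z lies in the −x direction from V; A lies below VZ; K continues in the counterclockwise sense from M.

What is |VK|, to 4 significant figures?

58.87

On A1, Z sits at bearing 90° from A; an 85° counterclockwise sweep puts M at bearing 175°, so M = A + 10.8·(cos 175°, sin 175°) = (-52.46, -9.859). A1 meets MK tangentially, so AM is at right angles to MK, so MK runs along (−sin 175°, cos 175°); with |MK| = 14.3, K = (-53.71, -24.10). Then |VK| = |K − V| = 58.87.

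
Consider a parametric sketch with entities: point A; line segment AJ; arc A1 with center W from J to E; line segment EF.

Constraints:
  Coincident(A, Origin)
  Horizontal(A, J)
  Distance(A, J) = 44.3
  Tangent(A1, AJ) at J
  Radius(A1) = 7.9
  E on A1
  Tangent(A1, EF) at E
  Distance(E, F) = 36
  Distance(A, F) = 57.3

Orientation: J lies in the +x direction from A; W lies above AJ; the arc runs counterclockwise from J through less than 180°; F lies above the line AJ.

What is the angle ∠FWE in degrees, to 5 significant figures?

77.623°

Checks: |WE| = 7.900 ✓; ∠(WE, EF) = 90.00° ✓; |EF| = 36.00 ✓; |AF| = 57.30 ✓.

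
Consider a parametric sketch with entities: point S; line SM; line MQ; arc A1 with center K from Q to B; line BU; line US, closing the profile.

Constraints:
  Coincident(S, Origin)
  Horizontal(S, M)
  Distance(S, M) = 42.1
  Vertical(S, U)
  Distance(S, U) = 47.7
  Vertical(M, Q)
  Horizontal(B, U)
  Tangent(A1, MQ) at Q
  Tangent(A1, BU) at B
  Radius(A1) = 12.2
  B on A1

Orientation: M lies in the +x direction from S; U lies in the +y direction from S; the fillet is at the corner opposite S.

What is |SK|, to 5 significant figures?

46.414

S is at the origin; S and M share the same y with |SM| = 42.1 and M on the +x side, so M = (42.100, 0.0000). S and U share the same x with |SU| = 47.7 and U on the +y side, so U = (0.0000, 47.700). The virtual corner opposite S is at (42.100, 47.700). Since A1 is tangent to MQ there, KQ ⟂ MQ and since A1 is tangent to BU there, KB ⟂ BU, with radius 12.2, so the center K sits 12.2 in from both sides at K = (29.900, 35.500). Then |SK| = |K − S| = 46.414.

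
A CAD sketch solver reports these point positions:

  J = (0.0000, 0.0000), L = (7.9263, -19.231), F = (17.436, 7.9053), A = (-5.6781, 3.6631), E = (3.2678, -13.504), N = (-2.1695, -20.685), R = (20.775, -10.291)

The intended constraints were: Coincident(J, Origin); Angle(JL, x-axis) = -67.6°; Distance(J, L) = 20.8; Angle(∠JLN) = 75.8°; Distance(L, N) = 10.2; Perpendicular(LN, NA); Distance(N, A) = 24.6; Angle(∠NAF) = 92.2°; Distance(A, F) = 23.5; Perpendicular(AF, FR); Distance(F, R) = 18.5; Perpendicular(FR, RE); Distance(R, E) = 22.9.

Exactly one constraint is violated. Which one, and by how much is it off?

Distance(R, E) = 22.9 — off by 5.10.

J = (0.00, 0.00) ✓; JL at -67.60° ✓; |JL| = 20.80 ✓; ∠JLN = 75.80° ✓; |LN| = 10.20 ✓; ∠(LN, NA) = 90.00° ✓; |NA| = 24.60 ✓; ∠NAF = 92.20° ✓; |AF| = 23.50 ✓; ∠(AF, FR) = 90.00° ✓; |FR| = 18.50 ✓; ∠(FR, RE) = 90.00° ✓; |RE| = 17.80 ✗.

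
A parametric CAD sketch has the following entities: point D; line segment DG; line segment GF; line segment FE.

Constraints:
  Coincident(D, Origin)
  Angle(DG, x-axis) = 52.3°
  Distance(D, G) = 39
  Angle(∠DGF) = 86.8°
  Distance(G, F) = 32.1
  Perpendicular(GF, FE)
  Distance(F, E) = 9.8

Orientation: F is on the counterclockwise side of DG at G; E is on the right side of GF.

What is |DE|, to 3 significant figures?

57.2

D is at the origin; DG runs at 52.3° with length 39.0, so G = 39.0·(cos 52.3°, sin 52.3°) = (23.8, 30.9). ∠DGF = 86.8°, so GF runs at 52.3° + (180° − 86.8°) = 146° from the x-axis; with |GF| = 32.1, F = G + 32.1·(cos 146°, sin 146°) = (-2.60, 49.0). GF ⟂ FE; with |FE| = 9.8 on the right of GF, E = F + 9.8·(0.566, 0.824) = (2.95, 57.1). Then |DE| = |E − D| = 57.2.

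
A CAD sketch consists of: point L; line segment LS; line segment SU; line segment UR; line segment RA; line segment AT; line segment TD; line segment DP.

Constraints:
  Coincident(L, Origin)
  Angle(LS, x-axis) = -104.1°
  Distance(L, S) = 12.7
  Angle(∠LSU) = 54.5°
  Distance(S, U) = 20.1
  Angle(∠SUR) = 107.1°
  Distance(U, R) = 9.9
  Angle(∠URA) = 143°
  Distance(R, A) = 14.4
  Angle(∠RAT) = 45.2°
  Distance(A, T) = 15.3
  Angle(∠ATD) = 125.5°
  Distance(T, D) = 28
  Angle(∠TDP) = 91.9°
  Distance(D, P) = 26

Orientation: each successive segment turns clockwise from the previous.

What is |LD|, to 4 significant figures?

31.22

L is at the origin; LS runs at -104.1° with length 12.7, so S = (-3.094, -12.32). ∠LSU = 54.5° gives SU at 130.4° from the x-axis; with |SU| = 20.1, U = (-16.12, 2.990). ∠SUR = 107.1° gives UR at 57.50° from the x-axis; with |UR| = 9.9, R = (-10.80, 11.34). ∠URA = 143.0° gives RA at 20.50° from the x-axis; with |RA| = 14.4, A = (2.686, 16.38). ∠RAT = 45.2° gives AT at -114.3° from the x-axis; with |AT| = 15.3, T = (-3.610, 2.438). ∠ATD = 125.5° gives TD at -168.8° from the x-axis; with |TD| = 28.0, D = (-31.08, -3.001). Then |LD| = |D − L| = 31.22.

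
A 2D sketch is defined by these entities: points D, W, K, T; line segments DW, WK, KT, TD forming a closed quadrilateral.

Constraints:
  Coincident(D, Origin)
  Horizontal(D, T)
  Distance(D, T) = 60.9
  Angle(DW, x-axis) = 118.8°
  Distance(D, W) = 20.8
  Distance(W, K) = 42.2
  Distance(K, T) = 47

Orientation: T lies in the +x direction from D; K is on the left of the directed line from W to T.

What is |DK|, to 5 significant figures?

44.993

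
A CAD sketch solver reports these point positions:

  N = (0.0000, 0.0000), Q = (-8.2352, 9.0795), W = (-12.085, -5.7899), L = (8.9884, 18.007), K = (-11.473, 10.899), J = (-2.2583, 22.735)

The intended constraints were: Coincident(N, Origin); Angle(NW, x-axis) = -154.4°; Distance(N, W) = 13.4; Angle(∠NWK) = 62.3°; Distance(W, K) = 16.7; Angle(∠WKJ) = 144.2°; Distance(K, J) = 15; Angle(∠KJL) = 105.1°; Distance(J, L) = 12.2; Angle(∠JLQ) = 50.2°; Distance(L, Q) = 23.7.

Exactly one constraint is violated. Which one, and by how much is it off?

Distance(L, Q) = 23.7 — off by 4.30.

N = (0.00, 0.00) ✓; NW at -154.4° ✓; |NW| = 13.40 ✓; ∠NWK = 62.30° ✓; |WK| = 16.70 ✓; ∠WKJ = 144.2° ✓; |KJ| = 15.00 ✓; ∠KJL = 105.1° ✓; |JL| = 12.20 ✓; ∠JLQ = 50.20° ✓; |LQ| = 19.40 ✗.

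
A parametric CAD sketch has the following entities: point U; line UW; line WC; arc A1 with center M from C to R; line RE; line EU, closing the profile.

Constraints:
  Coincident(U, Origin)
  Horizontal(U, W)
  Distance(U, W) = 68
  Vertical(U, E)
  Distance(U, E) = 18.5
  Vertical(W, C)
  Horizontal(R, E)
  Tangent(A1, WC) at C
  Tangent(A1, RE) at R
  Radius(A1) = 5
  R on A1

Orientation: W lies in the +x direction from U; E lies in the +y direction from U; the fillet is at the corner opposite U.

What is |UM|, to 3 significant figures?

64.4

U and E share the same x with |UE| = 18.5 and E on the +y side, so E = (0.00, 18.5). The virtual corner opposite U is at (68.0, 18.5). The tangent condition forces MC to be normal to WC and the tangent condition forces MR to be normal to RE, with radius 5.0, so the center M sits 5.0 in from both sides at M = (63.0, 13.5). Then |UM| = |M − U| = 64.4.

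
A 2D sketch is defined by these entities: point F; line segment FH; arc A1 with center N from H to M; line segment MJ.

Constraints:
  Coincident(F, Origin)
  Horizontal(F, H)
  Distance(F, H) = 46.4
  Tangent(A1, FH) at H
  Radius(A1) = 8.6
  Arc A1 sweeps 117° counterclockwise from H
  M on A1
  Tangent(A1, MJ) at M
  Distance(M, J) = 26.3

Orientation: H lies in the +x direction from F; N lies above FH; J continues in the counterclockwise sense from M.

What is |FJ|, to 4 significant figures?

55.37

On A1, H sits at bearing -90° from N; a 117° counterclockwise sweep puts M at bearing 27°, so M = N + 8.6·(cos 27°, sin 27°) = (54.06, 12.50). Since A1 is tangent to MJ there, NM ⟂ MJ, so MJ runs along (−sin 27°, cos 27°); with |MJ| = 26.3, J = (42.12, 35.94). Then |FJ| = |J − F| = 55.37.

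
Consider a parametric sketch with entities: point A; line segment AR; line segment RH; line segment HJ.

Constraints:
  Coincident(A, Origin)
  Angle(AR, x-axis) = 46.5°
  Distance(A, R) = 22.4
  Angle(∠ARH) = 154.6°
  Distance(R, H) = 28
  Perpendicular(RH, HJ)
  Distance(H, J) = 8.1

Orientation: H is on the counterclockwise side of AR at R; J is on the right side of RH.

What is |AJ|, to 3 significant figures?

51.4

A is at the origin; AR runs at 46.5° with length 22.4, so R = 22.4·(cos 46.5°, sin 46.5°) = (15.4, 16.2). ∠ARH = 154.6°, so RH runs at 46.5° + (180° − 154.6°) = 71.9° from the x-axis; with |RH| = 28.0, H = R + 28.0·(cos 71.9°, sin 71.9°) = (24.1, 42.9). RH ⟂ HJ; with |HJ| = 8.1 on the right of RH, J = H + 8.1·(0.951, -0.311) = (31.8, 40.3). Then |AJ| = |J − A| = 51.4.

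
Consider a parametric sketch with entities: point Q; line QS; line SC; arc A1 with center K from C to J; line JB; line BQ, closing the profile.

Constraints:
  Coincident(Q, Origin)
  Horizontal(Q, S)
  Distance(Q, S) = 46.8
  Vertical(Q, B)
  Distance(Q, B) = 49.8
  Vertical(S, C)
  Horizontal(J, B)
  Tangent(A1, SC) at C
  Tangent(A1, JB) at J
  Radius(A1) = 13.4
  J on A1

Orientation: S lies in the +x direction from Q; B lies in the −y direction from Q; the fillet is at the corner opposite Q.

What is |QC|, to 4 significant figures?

59.29

Q is at the origin; QS is horizontal with |QS| = 46.8 and S on the +x side, so S = (46.80, 0.000). QB is vertical with |QB| = 49.8 and B on the −y side, so B = (0.000, -49.80). The virtual corner opposite Q is at (46.80, -49.80). The tangent condition forces KC to be normal to SC and A1 meets JB tangentially, so KJ is at right angles to JB, with radius 13.4, so the center K sits 13.4 in from both sides at K = (33.40, -36.40). That places the tangent points at C = (46.80, -36.40) on SC and J = (33.40, -49.80) on JB. Then |QC| = |C − Q| = 59.29.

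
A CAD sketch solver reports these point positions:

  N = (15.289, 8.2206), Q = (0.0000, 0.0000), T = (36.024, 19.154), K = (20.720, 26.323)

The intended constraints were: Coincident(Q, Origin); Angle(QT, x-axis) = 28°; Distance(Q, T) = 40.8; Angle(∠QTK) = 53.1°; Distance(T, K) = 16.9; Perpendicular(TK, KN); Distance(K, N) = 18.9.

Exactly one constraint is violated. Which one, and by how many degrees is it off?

Perpendicular(TK, KN) — off by 8.40°.

Q = (0.00, 0.00) ✓; QT at 28.00° ✓; |QT| = 40.80 ✓; ∠QTK = 53.10° ✓; |TK| = 16.90 ✓; ∠(TK, KN) = 98.40° ✗; |KN| = 18.90 ✓.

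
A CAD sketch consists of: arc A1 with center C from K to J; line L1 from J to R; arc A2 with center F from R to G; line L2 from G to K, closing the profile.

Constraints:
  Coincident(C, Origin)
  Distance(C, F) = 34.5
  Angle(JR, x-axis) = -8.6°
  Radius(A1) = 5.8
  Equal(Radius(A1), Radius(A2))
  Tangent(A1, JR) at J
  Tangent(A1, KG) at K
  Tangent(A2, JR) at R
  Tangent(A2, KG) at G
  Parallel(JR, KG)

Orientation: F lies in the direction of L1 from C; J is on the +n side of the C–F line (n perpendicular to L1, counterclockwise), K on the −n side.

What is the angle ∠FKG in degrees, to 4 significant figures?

9.543°

The slot axis is L1's direction at -8.6°, so u = (cos -8.6°, sin -8.6°) = (0.9888, -0.1495) and n = (−sin -8.6°, cos -8.6°) = (0.1495, 0.9888). C is at the origin and F lies 34.5 along u from C, so F = 34.5·u = (34.11, -5.159). Tangency of A1 to both parallel lines with radius 5.8 puts J and K at C ± 5.8·n: J = (0.8673, 5.735), K = (-0.8673, -5.735). Equal radii place R and G the same way about F: R = F + 5.8·n = (34.98, 0.5758), G = F − 5.8·n = (33.24, -10.89). Then cos ∠FKG = KF·KG / (|KF||KG|), giving 9.543°.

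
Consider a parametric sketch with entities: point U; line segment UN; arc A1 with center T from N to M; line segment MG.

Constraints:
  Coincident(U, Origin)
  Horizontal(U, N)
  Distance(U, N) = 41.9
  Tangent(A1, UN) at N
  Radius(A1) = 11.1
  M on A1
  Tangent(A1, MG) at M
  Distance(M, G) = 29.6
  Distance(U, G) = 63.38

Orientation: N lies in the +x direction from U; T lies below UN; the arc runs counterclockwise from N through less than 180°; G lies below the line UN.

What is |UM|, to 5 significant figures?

36.372

Checks: |TM| = 11.10 ✓; ∠(TM, MG) = 90.00° ✓; |MG| = 29.60 ✓; |UG| = 63.38 ✓.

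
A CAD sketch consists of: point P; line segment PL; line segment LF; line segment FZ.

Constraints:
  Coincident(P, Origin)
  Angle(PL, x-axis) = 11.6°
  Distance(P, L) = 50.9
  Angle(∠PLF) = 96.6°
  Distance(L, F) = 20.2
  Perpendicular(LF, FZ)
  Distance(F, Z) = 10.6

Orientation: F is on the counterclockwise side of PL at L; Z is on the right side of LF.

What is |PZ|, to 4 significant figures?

66.48

P is at the origin; PL runs at 11.6° with length 50.9, so L = 50.9·(cos 11.6°, sin 11.6°) = (49.86, 10.23). ∠PLF = 96.6°, so LF runs at 11.6° + (180° − 96.6°) = 95.00° from the x-axis; with |LF| = 20.2, F = L + 20.2·(cos 95.00°, sin 95.00°) = (48.10, 30.36). LF is perpendicular to FZ; with |FZ| = 10.6 on the right of LF, Z = F + 10.6·(0.9962, 0.08716) = (58.66, 31.28). Then |PZ| = |Z − P| = 66.48.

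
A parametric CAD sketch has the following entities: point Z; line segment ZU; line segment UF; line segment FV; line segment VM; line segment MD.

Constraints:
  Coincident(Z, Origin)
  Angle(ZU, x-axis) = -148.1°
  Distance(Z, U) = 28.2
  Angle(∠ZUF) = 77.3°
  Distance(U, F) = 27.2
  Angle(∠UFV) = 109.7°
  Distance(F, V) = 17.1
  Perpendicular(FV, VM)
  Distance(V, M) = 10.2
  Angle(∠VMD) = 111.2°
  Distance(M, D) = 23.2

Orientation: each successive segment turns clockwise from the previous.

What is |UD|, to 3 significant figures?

8.41

The perpendicularity gives VM at right angles to FV, so VM runs at -51.1°; with |VM| = 10.2, M = (-13.2, 13.6). ∠VMD = 111.2° gives MD at -120° from the x-axis; with |MD| = 23.2, D = (-24.7, -6.53). Then |UD| = |D − U| = 8.41.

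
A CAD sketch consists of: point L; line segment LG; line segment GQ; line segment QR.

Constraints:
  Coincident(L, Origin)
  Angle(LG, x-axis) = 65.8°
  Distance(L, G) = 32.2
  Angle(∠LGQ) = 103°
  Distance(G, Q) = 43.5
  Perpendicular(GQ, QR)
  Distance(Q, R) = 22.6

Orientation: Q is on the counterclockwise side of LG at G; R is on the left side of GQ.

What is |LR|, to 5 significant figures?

51.497

L is at the origin; LG runs at 65.8° with length 32.2, so G = 32.2·(cos 65.8°, sin 65.8°) = (13.200, 29.370). ∠LGQ = 103.0°, so GQ runs at 65.8° + (180° − 103.0°) = 142.80° from the x-axis; with |GQ| = 43.5, Q = G + 43.5·(cos 142.80°, sin 142.80°) = (-21.450, 55.670). GQ is perpendicular to QR; with |QR| = 22.6 on the left of GQ, R = Q + 22.6·(-0.60460, -0.79653) = (-35.113, 37.669). Then |LR| = |R − L| = 51.497.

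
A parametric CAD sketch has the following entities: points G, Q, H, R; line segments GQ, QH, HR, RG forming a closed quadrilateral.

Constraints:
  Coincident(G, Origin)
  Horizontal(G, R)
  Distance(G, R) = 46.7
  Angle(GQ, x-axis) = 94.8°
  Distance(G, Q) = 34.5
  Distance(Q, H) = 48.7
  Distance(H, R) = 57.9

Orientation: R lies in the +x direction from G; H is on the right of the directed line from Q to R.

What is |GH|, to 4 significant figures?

16.82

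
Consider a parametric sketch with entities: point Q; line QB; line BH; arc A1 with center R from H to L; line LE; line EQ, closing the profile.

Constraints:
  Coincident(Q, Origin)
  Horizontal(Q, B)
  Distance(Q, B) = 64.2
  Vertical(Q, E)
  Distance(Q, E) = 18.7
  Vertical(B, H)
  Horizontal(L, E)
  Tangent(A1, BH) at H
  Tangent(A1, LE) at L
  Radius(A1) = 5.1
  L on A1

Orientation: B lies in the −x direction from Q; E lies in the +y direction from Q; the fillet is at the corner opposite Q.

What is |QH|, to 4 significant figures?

65.62

The virtual corner opposite Q is at (-64.20, 18.70). Since A1 is tangent to BH there, RH ⟂ BH and A1 meets LE tangentially, so RL is at right angles to LE, with radius 5.1, so the center R sits 5.1 in from both sides at R = (-59.10, 13.60). That places the tangent points at H = (-64.20, 13.60) on BH and L = (-59.10, 18.70) on LE. Then |QH| = |H − Q| = 65.62.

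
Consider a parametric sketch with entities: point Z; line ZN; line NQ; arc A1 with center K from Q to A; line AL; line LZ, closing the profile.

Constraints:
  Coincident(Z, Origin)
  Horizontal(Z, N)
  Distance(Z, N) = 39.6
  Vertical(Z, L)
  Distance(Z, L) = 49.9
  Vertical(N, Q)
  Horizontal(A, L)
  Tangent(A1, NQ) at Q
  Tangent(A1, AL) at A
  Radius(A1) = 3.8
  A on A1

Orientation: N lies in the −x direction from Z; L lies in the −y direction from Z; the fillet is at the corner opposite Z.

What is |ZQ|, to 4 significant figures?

60.77

Z is at the origin; ZN is horizontal with |ZN| = 39.6 and N on the −x side, so N = (-39.60, 0.000). Z and L share the same x with |ZL| = 49.9 and L on the −y side, so L = (0.000, -49.90). The virtual corner opposite Z is at (-39.60, -49.90). A1 meets NQ tangentially, so KQ is at right angles to NQ and tangency of A1 to AL means the radius KA is perpendicular to AL, with radius 3.8, so the center K sits 3.8 in from both sides at K = (-35.80, -46.10). That places the tangent points at Q = (-39.60, -46.10) on NQ and A = (-35.80, -49.90) on AL. Then |ZQ| = |Q − Z| = 60.77.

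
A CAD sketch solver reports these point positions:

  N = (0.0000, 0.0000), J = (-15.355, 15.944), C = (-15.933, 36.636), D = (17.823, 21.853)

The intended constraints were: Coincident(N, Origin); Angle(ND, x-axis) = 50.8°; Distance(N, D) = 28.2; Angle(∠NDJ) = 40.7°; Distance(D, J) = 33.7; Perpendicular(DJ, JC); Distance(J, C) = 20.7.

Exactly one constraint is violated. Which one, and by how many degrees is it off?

Perpendicular(DJ, JC) — off by 8.50°.

N = (0.00, 0.00) ✓; ND at 50.80° ✓; |ND| = 28.20 ✓; ∠NDJ = 40.70° ✓; |DJ| = 33.70 ✓; ∠(DJ, JC) = 98.50° ✗; |JC| = 20.70 ✓.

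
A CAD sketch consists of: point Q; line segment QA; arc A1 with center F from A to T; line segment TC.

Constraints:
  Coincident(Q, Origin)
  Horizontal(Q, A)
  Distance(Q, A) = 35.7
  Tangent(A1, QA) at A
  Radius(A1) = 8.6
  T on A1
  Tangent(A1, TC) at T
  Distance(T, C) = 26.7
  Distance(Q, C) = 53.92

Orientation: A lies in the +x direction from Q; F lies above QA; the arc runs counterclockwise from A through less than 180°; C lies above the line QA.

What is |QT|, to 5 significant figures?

45.303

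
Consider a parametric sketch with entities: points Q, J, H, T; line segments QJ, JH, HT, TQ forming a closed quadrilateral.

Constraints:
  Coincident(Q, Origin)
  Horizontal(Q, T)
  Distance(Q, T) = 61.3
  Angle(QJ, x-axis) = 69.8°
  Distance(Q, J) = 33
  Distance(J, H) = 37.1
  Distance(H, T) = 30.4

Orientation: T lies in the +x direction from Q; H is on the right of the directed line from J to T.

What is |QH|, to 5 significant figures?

30.911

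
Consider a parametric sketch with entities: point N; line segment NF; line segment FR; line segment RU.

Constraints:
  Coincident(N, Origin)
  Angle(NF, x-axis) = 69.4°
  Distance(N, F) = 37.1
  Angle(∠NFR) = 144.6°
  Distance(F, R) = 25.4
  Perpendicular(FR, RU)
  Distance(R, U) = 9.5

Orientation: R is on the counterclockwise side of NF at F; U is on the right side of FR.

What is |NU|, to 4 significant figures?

63.69

∠NFR = 144.6°, so FR runs at 69.4° + (180° − 144.6°) = 104.8° from the x-axis; with |FR| = 25.4, R = F + 25.4·(cos 104.8°, sin 104.8°) = (6.565, 59.29). FR ⟂ RU; with |RU| = 9.5 on the right of FR, U = R + 9.5·(0.9668, 0.2554) = (15.75, 61.71). Then |NU| = |U − N| = 63.69.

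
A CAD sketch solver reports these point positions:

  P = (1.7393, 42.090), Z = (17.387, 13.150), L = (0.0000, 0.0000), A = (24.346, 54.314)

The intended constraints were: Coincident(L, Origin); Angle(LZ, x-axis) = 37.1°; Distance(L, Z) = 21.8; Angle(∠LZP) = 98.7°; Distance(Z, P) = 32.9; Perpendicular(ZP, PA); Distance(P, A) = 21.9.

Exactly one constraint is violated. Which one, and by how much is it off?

Distance(P, A) = 21.9 — off by 3.80.

L = (0.00, 0.00) ✓; LZ at 37.10° ✓; |LZ| = 21.80 ✓; ∠LZP = 98.70° ✓; |ZP| = 32.90 ✓; ∠(ZP, PA) = 90.00° ✓; |PA| = 25.70 ✗.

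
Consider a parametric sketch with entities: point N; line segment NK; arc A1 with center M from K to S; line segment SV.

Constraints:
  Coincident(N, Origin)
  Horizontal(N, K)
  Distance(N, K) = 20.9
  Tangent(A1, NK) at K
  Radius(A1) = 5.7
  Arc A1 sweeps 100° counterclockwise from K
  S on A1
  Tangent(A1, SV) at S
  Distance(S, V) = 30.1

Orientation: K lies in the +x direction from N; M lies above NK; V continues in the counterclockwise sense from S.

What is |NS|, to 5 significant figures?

27.344

Since A1 is tangent to NK there, MK ⟂ NK, so M = K + (0, 5.7) = (20.900, 5.7000). On A1, K sits at bearing -90° from M; a 100° counterclockwise sweep puts S at bearing 10°, so S = M + 5.7·(cos 10°, sin 10°) = (26.513, 6.6898). Then |NS| = |S − N| = 27.344.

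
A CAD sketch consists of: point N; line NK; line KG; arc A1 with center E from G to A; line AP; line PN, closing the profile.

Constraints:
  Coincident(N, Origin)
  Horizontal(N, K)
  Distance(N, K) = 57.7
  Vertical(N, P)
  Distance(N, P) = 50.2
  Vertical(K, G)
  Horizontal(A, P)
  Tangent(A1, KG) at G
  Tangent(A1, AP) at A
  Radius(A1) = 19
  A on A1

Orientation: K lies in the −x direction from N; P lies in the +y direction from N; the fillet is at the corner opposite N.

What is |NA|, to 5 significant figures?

63.386

N is at the origin; N and K share the same y with |NK| = 57.7 and K on the −x side, so K = (-57.700, 0.0000). NP is vertical with |NP| = 50.2 and P on the +y side, so P = (0.0000, 50.200). The virtual corner opposite N is at (-57.700, 50.200). Tangency of A1 to KG means the radius EG is perpendicular to KG and A1 meets AP tangentially, so EA is at right angles to AP, with radius 19.0, so the center E sits 19.0 in from both sides at E = (-38.700, 31.200). That places the tangent points at G = (-57.700, 31.200) on KG and A = (-38.700, 50.200) on AP. Then |NA| = |A − N| = 63.386.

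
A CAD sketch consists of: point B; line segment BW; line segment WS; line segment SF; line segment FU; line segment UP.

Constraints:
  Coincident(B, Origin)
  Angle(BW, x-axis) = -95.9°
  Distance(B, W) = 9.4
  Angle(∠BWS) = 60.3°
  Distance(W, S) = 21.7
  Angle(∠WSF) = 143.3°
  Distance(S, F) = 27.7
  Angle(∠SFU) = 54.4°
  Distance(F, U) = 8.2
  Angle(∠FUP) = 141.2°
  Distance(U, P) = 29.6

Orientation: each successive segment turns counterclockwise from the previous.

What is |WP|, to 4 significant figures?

11.93

∠SFU = 54.4° gives FU at -173.9° from the x-axis; with |FU| = 8.2, U = (24.37, 22.64). ∠FUP = 141.2° gives UP at -135.1° from the x-axis; with |UP| = 29.6, P = (3.408, 1.750). Then |WP| = |P − W| = 11.93.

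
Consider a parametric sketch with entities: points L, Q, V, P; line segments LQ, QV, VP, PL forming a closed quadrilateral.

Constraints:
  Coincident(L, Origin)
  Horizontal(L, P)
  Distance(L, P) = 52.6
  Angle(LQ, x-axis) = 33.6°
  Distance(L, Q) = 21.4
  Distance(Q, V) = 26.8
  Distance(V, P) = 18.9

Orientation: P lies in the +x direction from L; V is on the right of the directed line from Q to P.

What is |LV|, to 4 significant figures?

36.52

Checks: |QV| = 26.80 ✓; |VP| = 18.90 ✓.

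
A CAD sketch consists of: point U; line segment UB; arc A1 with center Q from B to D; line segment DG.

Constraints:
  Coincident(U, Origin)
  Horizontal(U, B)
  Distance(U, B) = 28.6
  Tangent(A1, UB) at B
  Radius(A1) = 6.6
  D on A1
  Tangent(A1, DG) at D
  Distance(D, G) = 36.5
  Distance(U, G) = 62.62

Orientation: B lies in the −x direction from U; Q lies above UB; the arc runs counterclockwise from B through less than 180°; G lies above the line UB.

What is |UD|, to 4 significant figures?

26.77

Checks: |UB| = 28.60 ✓; |QD| = 6.600 ✓; ∠(QD, DG) = 90.00° ✓; |DG| = 36.50 ✓; |UG| = 62.62 ✓.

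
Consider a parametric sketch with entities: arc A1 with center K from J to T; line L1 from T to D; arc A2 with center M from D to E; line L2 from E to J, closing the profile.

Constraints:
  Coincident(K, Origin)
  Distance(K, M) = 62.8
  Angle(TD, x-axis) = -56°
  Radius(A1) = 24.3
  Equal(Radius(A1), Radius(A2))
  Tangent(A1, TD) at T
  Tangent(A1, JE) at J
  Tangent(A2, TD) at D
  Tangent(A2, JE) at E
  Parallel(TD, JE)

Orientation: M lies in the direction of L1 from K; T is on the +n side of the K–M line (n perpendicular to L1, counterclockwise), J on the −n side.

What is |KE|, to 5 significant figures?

67.337

Tangency of A1 to both parallel lines with radius 24.3 puts T and J at K ± 24.3·n: T = (20.146, 13.588), J = (-20.146, -13.588). Equal radii place D and E the same way about M: D = M + 24.3·n = (55.263, -38.475), E = M − 24.3·n = (14.972, -65.652). Then |KE| = |E − K| = 67.337.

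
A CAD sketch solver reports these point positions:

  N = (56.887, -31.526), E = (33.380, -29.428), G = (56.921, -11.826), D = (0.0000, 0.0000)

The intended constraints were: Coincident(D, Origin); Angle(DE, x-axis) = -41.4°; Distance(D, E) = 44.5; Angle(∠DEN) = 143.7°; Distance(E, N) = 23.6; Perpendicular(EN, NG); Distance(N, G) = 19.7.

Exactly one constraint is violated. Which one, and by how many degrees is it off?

Perpendicular(EN, NG) — off by 5.00°.

D = (0.00, 0.00) ✓; DE at -41.40° ✓; |DE| = 44.50 ✓; ∠DEN = 143.7° ✓; |EN| = 23.60 ✓; ∠(EN, NG) = 95.00° ✗; |NG| = 19.70 ✓.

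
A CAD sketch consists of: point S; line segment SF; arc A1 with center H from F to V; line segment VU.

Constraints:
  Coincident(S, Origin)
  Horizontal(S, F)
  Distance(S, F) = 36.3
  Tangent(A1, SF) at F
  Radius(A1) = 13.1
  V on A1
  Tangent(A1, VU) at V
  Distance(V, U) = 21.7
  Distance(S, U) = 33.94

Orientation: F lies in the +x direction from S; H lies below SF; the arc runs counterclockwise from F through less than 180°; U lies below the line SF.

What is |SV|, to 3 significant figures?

25.5

Checks: |HV| = 13.10 ✓; ∠(HV, VU) = 90.00° ✓; |VU| = 21.70 ✓; |SU| = 33.94 ✓.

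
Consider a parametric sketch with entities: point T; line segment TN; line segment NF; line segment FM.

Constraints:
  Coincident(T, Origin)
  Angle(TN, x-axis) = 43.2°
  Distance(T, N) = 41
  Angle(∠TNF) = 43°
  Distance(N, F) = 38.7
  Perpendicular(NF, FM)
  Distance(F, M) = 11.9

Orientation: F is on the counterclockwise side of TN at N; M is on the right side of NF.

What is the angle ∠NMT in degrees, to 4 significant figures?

60.58°

∠TNF = 43.0°, so NF runs at 43.2° + (180° − 43.0°) = 180.2° from the x-axis; with |NF| = 38.7, F = N + 38.7·(cos 180.2°, sin 180.2°) = (-8.812, 27.93). NF is perpendicular to FM; with |FM| = 11.9 on the right of NF, M = F + 11.9·(-0.003491, 1.000) = (-8.854, 39.83). Then cos ∠NMT = MN·MT / (|MN||MT|), giving 60.58°.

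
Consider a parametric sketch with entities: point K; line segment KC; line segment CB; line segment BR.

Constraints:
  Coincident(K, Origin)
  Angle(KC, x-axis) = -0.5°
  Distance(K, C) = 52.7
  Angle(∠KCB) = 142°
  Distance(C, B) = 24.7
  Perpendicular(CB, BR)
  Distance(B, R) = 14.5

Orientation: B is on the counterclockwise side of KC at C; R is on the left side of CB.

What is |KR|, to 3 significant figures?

68.6

K is at the origin; KC runs at -0.5° with length 52.7, so C = 52.7·(cos -0.5°, sin -0.5°) = (52.7, -0.460). ∠KCB = 142.0°, so CB runs at -0.5° + (180° − 142.0°) = 37.5° from the x-axis; with |CB| = 24.7, B = C + 24.7·(cos 37.5°, sin 37.5°) = (72.3, 14.6). CB ⟂ BR; with |BR| = 14.5 on the left of CB, R = B + 14.5·(-0.609, 0.793) = (63.5, 26.1). Then |KR| = |R − K| = 68.6.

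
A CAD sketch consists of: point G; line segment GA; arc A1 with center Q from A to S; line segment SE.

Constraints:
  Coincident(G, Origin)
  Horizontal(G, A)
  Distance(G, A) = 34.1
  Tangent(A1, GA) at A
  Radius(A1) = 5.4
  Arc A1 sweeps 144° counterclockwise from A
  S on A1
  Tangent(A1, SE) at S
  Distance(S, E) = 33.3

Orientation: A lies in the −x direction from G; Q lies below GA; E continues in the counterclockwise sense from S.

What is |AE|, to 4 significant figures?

37.76

G is at the origin; GA is horizontal with |GA| = 34.1 and A on the −x side, so A = (-34.10, 0.000). The tangent condition forces QA to be normal to GA, so Q = A + (0, -5.4) = (-34.10, -5.400). On A1, A sits at bearing 90° from Q; a 144° counterclockwise sweep puts S at bearing 234°, so S = Q + 5.4·(cos 234°, sin 234°) = (-37.27, -9.769). Tangency of A1 to SE means the radius QS is perpendicular to SE, so SE runs along (−sin 234°, cos 234°); with |SE| = 33.3, E = (-10.33, -29.34). Then |AE| = |E − A| = 37.76.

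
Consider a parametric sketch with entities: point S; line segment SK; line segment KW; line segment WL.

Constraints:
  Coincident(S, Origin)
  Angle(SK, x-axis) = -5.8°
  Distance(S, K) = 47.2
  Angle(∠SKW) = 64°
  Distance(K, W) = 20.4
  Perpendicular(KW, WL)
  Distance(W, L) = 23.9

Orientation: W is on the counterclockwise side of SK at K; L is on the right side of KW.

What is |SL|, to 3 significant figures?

66.3

∠SKW = 64.0°, so KW runs at -5.8° + (180° − 64.0°) = 110° from the x-axis; with |KW| = 20.4, W = K + 20.4·(cos 110°, sin 110°) = (39.9, 14.4). KW is perpendicular to WL; with |WL| = 23.9 on the right of KW, L = W + 23.9·(0.938, 0.345) = (62.3, 22.6). Then |SL| = |L − S| = 66.3.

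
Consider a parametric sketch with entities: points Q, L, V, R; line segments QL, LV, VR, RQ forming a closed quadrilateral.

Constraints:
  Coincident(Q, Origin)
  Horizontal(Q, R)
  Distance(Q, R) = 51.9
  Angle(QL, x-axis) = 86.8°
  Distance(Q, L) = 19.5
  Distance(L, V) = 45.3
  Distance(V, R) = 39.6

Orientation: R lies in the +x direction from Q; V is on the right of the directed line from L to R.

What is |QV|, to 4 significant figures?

29.19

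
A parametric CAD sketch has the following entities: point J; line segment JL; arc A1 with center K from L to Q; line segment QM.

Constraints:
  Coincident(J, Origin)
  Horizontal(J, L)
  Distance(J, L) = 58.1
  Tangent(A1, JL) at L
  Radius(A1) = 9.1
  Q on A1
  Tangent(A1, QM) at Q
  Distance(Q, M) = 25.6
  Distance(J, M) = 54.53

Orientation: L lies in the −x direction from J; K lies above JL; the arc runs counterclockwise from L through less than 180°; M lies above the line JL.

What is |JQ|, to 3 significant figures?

49.7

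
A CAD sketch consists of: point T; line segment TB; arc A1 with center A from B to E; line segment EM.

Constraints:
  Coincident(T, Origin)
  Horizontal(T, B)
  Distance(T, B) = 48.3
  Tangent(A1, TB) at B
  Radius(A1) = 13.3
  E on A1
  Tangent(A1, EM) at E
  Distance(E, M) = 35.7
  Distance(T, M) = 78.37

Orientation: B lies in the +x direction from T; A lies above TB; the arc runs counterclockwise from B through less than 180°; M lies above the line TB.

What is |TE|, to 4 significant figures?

63.07

Checks: |AE| = 13.30 ✓; ∠(AE, EM) = 90.00° ✓; |EM| = 35.70 ✓; |TM| = 78.37 ✓.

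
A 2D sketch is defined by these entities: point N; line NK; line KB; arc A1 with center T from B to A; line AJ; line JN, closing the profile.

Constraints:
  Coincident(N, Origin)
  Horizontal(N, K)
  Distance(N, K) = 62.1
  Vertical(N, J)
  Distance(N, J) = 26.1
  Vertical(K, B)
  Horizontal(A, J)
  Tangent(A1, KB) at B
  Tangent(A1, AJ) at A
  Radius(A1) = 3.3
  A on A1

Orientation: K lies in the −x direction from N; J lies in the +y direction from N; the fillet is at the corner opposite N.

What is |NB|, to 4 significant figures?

66.15

N is at the origin; NK is horizontal with |NK| = 62.1 and K on the −x side, so K = (-62.10, 0.000). N and J share the same x with |NJ| = 26.1 and J on the +y side, so J = (0.000, 26.10). The virtual corner opposite N is at (-62.10, 26.10). Since A1 is tangent to KB there, TB ⟂ KB and A1 meets AJ tangentially, so TA is at right angles to AJ, with radius 3.3, so the center T sits 3.3 in from both sides at T = (-58.80, 22.80). That places the tangent points at B = (-62.10, 22.80) on KB and A = (-58.80, 26.10) on AJ. Then |NB| = |B − N| = 66.15.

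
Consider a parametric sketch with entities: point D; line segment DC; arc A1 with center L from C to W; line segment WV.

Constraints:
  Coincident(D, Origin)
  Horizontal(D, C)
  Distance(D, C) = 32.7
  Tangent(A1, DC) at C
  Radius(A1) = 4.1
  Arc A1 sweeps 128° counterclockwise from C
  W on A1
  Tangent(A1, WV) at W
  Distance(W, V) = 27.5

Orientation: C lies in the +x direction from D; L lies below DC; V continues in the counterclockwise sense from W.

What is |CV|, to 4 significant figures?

31.44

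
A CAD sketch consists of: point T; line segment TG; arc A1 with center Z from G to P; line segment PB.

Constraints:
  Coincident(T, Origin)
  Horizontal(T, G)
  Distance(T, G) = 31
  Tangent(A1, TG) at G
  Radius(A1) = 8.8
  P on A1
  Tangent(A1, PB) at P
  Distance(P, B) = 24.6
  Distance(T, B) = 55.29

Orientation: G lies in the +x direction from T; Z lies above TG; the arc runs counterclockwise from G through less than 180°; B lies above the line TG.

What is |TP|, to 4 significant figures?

39.91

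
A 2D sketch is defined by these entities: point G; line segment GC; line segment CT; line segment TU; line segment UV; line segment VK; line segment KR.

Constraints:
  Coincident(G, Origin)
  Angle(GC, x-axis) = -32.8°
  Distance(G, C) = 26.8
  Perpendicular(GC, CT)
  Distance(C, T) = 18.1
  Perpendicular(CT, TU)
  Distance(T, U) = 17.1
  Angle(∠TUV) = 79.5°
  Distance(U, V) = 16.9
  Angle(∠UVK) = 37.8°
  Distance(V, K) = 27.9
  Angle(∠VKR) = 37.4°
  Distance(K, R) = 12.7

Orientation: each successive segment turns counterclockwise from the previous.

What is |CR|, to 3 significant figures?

24.4

G is at the origin; GC runs at -32.8° with length 26.8, so C = (22.5, -14.5). The perpendicularity gives CT at right angles to GC, so CT runs at 57.2°; with |CT| = 18.1, T = (32.3, 0.696). The perpendicularity gives TU at right angles to CT, so TU runs at 147°; with |TU| = 17.1, U = (18.0, 9.96). ∠TUV = 79.5° gives UV at -112° from the x-axis; with |UV| = 16.9, V = (11.5, -5.68). ∠UVK = 37.8° gives VK at 29.9° from the x-axis; with |VK| = 27.9, K = (35.7, 8.23). ∠VKR = 37.4° gives KR at 172° from the x-axis; with |KR| = 12.7, R = (23.1, 9.89). Then |CR| = |R − C| = 24.4.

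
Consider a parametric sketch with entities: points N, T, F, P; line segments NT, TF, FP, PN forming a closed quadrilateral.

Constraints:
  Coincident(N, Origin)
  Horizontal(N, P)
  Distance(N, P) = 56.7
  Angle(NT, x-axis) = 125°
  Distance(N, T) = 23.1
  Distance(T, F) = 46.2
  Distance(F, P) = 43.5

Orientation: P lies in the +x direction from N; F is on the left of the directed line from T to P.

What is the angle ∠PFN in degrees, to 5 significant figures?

78.683°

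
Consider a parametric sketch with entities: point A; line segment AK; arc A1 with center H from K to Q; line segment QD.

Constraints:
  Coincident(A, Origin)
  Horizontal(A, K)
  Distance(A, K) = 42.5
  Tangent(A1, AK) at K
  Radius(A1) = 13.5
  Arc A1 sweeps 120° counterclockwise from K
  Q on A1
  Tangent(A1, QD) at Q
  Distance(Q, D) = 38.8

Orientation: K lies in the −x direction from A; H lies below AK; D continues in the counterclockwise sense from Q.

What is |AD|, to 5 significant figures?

64.113

On A1, K sits at bearing 90° from H; a 120° counterclockwise sweep puts Q at bearing 210°, so Q = H + 13.5·(cos 210°, sin 210°) = (-54.191, -20.250). The tangent condition forces HQ to be normal to QD, so QD runs along (−sin 210°, cos 210°); with |QD| = 38.8, D = (-34.791, -53.852). Then |AD| = |D − A| = 64.113.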